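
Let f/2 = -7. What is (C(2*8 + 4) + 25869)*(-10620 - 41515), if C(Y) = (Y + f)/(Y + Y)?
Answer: -5394752541/4 ≈ -1.3487e+9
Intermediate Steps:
f = -14 (f = 2*(-7) = -14)
C(Y) = (-14 + Y)/(2*Y) (C(Y) = (Y - 14)/(Y + Y) = (-14 + Y)/((2*Y)) = (-14 + Y)*(1/(2*Y)) = (-14 + Y)/(2*Y))
(C(2*8 + 4) + 25869)*(-10620 - 41515) = ((-14 + (2*8 + 4))/(2*(2*8 + 4)) + 25869)*(-10620 - 41515) = ((-14 + (16 + 4))/(2*(16 + 4)) + 25869)*(-52135) = ((1/2)*(-14 + 20)/20 + 25869)*(-52135) = ((1/2)*(1/20)*6 + 25869)*(-52135) = (3/20 + 25869)*(-52135) = (517383/20)*(-52135) = -5394752541/4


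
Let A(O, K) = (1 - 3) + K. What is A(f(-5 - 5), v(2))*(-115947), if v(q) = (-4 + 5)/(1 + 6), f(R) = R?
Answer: 1507311/7 ≈ 2.1533e+5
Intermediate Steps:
v(q) = 1/7
A(O, K) = -2 + K
A(f(-5 - 5), v(2))*(-115947) = (-2 + 1/7)*(-115947) = -13/7*(-115947) = 1507311/7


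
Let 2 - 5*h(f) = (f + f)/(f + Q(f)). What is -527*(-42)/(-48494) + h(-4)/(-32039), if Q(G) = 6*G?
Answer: -12410437419/27189737155 ≈ -0.45644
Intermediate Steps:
h(f) = 12/35 (h(f) = ⅖ - (f + f)/(5*(f + 6*f)) = ⅖ - 2*f/(5*(7*f)) = ⅖ - 2*f*1/(7*f)/5 = ⅖ - ⅕*2/7 = ⅖ - 2/35 = 12/35)
-527*(-42)/(-48494) + h(-4)/(-32039) = -527*(-42)/(-48494) + (12/35)/(-32039) = 22134*(-1/48494) + (12/35)*(-1/32039) = -11067/24247 - 12/1121365 = -12410437419/27189737155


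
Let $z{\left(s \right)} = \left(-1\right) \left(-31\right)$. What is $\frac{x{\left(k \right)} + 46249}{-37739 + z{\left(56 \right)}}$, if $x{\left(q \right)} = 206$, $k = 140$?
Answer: $- \frac{46455}{37708} \approx -1.232$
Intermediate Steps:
$z{\left(s \right)} = 31$
$\frac{x{\left(k \right)} + 46249}{-37739 + z{\left(56 \right)}} = \frac{206 + 46249}{-37739 + 31} = \frac{46455}{-37708} = 46455 \left(- \frac{1}{37708}\right) = - \frac{46455}{37708}$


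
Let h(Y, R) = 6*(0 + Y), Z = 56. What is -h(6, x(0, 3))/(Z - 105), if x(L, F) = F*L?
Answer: 36/49 ≈ 0.73469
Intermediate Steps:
h(Y, R) = 6*Y
-h(6, x(0, 3))/(Z - 105) = -6*6/(56 - 105) = -36/(-49) = -(-1)*36/49 = -1*(-36/49) = 36/49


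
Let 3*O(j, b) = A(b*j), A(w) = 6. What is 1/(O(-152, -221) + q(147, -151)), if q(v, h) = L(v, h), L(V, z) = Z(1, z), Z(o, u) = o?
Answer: 1/3 ≈ 0.33333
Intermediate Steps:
L(V, z) = 1
O(j, b) = 2 (O(j, b) = (1/3)*6 = 2)
q(v, h) = 1
1/(O(-152, -221) + q(147, -151)) = 1/(2 + 1) = 1/3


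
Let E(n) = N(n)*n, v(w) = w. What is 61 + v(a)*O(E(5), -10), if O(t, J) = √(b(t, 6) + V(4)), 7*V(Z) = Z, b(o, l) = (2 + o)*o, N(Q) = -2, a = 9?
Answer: 61 + 18*√987/7 ≈ 141.79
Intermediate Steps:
b(o, l) = o*(2 + o)
V(Z) = Z/7
E(n) = -2*n
O(t, J) = √(4/7 + t*(2 + t)) (O(t, J) = √(t*(2 + t) + (⅐)*4) = √(t*(2 + t) + 4/7) = √(4/7 + t*(2 + t)))
61 + v(a)*O(E(5), -10) = 61 + 9*(√7*√(4 + 7*(-2*5)*(2 - 2*5))/7) = 61 + 9*(√7*√(4 + 7*(-10)*(2 - 10))/7) = 61 + 9*(√7*√(4 + 7*(-10)*(-8))/7) = 61 + 9*(√7*√(4 + 560)/7) = 61 + 9*(√7*√564/7) = 61 + 9*(√7*(2*√141)/7) = 61 + 9*(2*√987/7) = 61 + 18*√987/7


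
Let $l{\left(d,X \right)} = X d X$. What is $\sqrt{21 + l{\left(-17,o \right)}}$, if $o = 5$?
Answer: $2 i \sqrt{101} \approx 20.1 i$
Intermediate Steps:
$l{\left(d,X \right)} = d X^{2}$
$\sqrt{21 + l{\left(-17,o \right)}} = \sqrt{21 - 17 \cdot 5^{2}} = \sqrt{21 - 425} = \sqrt{-404} = 2 i \sqrt{101}$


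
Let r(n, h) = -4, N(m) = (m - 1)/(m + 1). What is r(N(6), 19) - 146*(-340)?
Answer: 49636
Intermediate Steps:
N(m) = (-1 + m)/(1 + m)
r(N(6), 19) - 146*(-340) = -4 - 146*(-340) = -4 + 49640 = 49636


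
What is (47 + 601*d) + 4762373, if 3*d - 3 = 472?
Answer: 14572735/3 ≈ 4.8576e+6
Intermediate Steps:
d = 475/3 (d = 1 + (⅓)*472 = 1 + 472/3 = 475/3 ≈ 158.33)
(47 + 601*d) + 4762373 = (47 + 601*(475/3)) + 4762373 = (47 + 285475/3) + 4762373 = 285616/3 + 4762373 = 14572735/3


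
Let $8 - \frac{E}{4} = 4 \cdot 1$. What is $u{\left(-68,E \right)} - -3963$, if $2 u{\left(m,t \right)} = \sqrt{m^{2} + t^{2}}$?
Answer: $3963 + 2 \sqrt{305} \approx 3997.9$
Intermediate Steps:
$E = 16$ ($E = 32 - 4 \cdot 4 \cdot 1 = 32 - 16 = 16$)
$u{\left(m,t \right)} = \frac{\sqrt{m^{2} + t^{2}}}{2}$
$u{\left(-68,E \right)} - -3963 = \frac{\sqrt{\left(-68\right)^{2} + 16^{2}}}{2} - -3963 = \frac{\sqrt{4624 + 256}}{2} + 3963 = \frac{\sqrt{4880}}{2} + 3963 = \frac{4 \sqrt{305}}{2} + 3963 = 2 \sqrt{305} + 3963 = 3963 + 2 \sqrt{305}$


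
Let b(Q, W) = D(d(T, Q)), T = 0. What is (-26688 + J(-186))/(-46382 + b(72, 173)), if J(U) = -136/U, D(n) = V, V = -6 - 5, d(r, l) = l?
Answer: 2481916/4314549 ≈ 0.57524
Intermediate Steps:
V = -11
D(n) = -11
b(Q, W) = -11
(-26688 + J(-186))/(-46382 + b(72, 173)) = (-26688 - 136/(-186))/(-46382 - 11) = (-26688 - 136*(-1/186))/(-46393) = (-26688 + 68/93)*(-1/46393) = -2481916/93*(-1/46393) = 2481916/4314549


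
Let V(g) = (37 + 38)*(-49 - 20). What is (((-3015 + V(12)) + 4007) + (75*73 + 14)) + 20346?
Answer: 21652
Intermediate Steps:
V(g) = -5175 (V(g) = 75*(-69) = -5175)
(((-3015 + V(12)) + 4007) + (75*73 + 14)) + 20346 = (((-3015 - 5175) + 4007) + (75*73 + 14)) + 20346 = ((-8190 + 4007) + (5475 + 14)) + 20346 = (-4183 + 5489) + 20346 = 1306 + 20346 = 21652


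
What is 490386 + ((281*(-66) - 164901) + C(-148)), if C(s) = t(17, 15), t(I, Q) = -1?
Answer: 306938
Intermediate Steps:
C(s) = -1
490386 + ((281*(-66) - 164901) + C(-148)) = 490386 + ((281*(-66) - 164901) - 1) = 490386 + ((-18546 - 164901) - 1) = 490386 + (-183447 - 1) = 490386 - 183448 = 306938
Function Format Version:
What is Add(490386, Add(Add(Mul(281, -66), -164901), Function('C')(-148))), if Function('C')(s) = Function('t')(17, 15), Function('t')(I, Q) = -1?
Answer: 306938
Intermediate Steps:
Function('C')(s) = -1
Add(490386, Add(Add(Mul(281, -66), -164901), Function('C')(-148))) = Add(490386, Add(Add(Mul(281, -66), -164901), -1)) = Add(490386, Add(Add(-18546, -164901), -1)) = Add(490386, Add(-183447, -1)) = Add(490386, -183448) = 306938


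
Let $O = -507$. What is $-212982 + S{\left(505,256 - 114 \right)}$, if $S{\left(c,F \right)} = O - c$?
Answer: $-213994$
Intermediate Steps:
$S{\left(c,F \right)} = -507 - c$
$-212982 + S{\left(505,256 - 114 \right)} = -212982 - 1012 = -213994$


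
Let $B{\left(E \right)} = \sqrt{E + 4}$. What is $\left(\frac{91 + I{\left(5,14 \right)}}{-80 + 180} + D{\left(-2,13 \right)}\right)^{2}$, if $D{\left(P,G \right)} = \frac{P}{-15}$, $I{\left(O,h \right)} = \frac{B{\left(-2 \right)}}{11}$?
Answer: $\frac{11854267}{10890000} + \frac{313 \sqrt{2}}{165000} \approx 1.0912$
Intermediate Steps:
$B{\left(E \right)} = \sqrt{4 + E}$
$I{\left(O,h \right)} = \frac{\sqrt{2}}{11}$ ($I{\left(O,h \right)} = \frac{\sqrt{4 - 2}}{11} = \sqrt{2} \cdot \frac{1}{11} = \frac{\sqrt{2}}{11}$)
$D{\left(P,G \right)} = - \frac{P}{15}$ ($D{\left(P,G \right)} = P \left(- \frac{1}{15}\right) = - \frac{P}{15}$)
$\left(\frac{91 + I{\left(5,14 \right)}}{-80 + 180} + D{\left(-2,13 \right)}\right)^{2} = \left(\frac{91 + \frac{\sqrt{2}}{11}}{-80 + 180} - - \frac{2}{15}\right)^{2} = \left(\frac{91 + \frac{\sqrt{2}}{11}}{100} + \frac{2}{15}\right)^{2} = \left(\left(91 + \frac{\sqrt{2}}{11}\right) \frac{1}{100} + \frac{2}{15}\right)^{2} = \left(\left(\frac{91}{100} + \frac{\sqrt{2}}{1100}\right) + \frac{2}{15}\right)^{2} = \left(\frac{313}{300} + \frac{\sqrt{2}}{1100}\right)^{2}$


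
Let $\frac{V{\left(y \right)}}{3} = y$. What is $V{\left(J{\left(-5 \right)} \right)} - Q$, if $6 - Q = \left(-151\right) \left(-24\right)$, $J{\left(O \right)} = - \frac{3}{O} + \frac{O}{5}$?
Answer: $\frac{18084}{5} \approx 3616.8$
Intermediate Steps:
$J{\left(O \right)} = - \frac{3}{O} + \frac{O}{5}$ ($J{\left(O \right)} = - \frac{3}{O} + O \frac{1}{5} = - \frac{3}{O} + \frac{O}{5}$)
$Q = -3618$ ($Q = 6 - \left(-151\right) \left(-24\right) = 6 - 3624 = -3618$)
$V{\left(y \right)} = 3 y$
$V{\left(J{\left(-5 \right)} \right)} - Q = 3 \left(- \frac{3}{-5} + \frac{1}{5} \left(-5\right)\right) - -3618 = 3 \left(\left(-3\right) \left(- \frac{1}{5}\right) - 1\right) + 3618 = 3 \left(\frac{3}{5} - 1\right) + 3618 = 3 \left(- \frac{2}{5}\right) + 3618 = - \frac{6}{5} + 3618 = \frac{18084}{5}$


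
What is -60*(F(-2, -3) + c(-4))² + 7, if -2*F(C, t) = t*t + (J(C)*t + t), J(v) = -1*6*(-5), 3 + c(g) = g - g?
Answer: -91253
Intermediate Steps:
c(g) = -3 (c(g) = -3 + (g - g) = -3 + 0 = -3)
J(v) = 30 (J(v) = -6*(-5) = 30)
F(C, t) = -31*t/2 - t²/2 (F(C, t) = -(t*t + (30*t + t))/2 = -(t² + 31*t)/2 = -31*t/2 - t²/2)
-60*(F(-2, -3) + c(-4))² + 7 = -60*(-½*(-3)*(31 - 3) - 3)² + 7 = -60*(-½*(-3)*28 - 3)² + 7 = -60*(42 - 3)² + 7 = -60*39² + 7 = -60*1521 + 7 = -91260 + 7 = -91253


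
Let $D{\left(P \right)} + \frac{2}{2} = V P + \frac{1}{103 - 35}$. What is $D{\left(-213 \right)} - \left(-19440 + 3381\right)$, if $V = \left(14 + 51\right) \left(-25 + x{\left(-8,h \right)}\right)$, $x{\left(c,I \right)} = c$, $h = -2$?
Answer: $\frac{32160125}{68} \approx 4.7294 \cdot 10^{5}$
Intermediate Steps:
$V = -2145$ ($V = \left(14 + 51\right) \left(-25 - 8\right) = 65 \left(-33\right) = -2145$)
$D{\left(P \right)} = - \frac{67}{68} - 2145 P$ ($D{\left(P \right)} = -1 - \left(- \frac{1}{103 - 35} + 2145 P\right) = -1 - \left(- \frac{1}{68} + 2145 P\right) = - \frac{67}{68} - 2145 P$)
$D{\left(-213 \right)} - \left(-19440 + 3381\right) = \left(- \frac{67}{68} - -456885\right) - \left(-19440 + 3381\right) = \left(- \frac{67}{68} + 456885\right) - -16059 = \frac{31068113}{68} + 16059 = \frac{32160125}{68}$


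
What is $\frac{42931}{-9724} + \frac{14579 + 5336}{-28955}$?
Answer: $- \frac{287344113}{56311684} \approx -5.1027$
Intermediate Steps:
$\frac{42931}{-9724} + \frac{14579 + 5336}{-28955} = 42931 \left(- \frac{1}{9724}\right) + 19915 \left(- \frac{1}{28955}\right) = - \frac{42931}{9724} - \frac{3983}{5791} = - \frac{287344113}{56311684}$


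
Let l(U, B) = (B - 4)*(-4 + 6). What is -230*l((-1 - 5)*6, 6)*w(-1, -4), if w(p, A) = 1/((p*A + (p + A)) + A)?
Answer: 184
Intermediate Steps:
l(U, B) = -8 + 2*B (l(U, B) = (-4 + B)*2 = -8 + 2*B)
w(p, A) = 1/(p + 2*A + A*p) (w(p, A) = 1/((A*p + (A + p)) + A) = 1/((A + p + A*p) + A) = 1/(p + 2*A + A*p))
-230*l((-1 - 5)*6, 6)*w(-1, -4) = -230*(-8 + 2*6)/(-1 + 2*(-4) - 4*(-1)) = -230*(-8 + 12)/(-1 - 8 + 4) = -920/(-5) = -920*(-1)/5 = -230*(-4/5) = 184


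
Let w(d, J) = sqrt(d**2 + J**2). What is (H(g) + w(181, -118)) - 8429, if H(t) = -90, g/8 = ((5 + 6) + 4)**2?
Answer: -8519 + sqrt(46685) ≈ -8302.9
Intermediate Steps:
g = 1800 (g = 8*((5 + 6) + 4)**2 = 8*(11 + 4)**2 = 8*15**2 = 8*225 = 1800)
w(d, J) = sqrt(J**2 + d**2)
(H(g) + w(181, -118)) - 8429 = (-90 + sqrt((-118)**2 + 181**2)) - 8429 = (-90 + sqrt(13924 + 32761)) - 8429 = (-90 + sqrt(46685)) - 8429 = -8519 + sqrt(46685)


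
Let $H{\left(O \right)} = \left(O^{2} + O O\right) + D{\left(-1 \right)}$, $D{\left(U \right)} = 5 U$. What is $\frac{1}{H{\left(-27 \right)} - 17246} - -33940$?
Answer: $\frac{536014419}{15793} \approx 33940.0$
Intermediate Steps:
$H{\left(O \right)} = -5 + 2 O^{2}$ ($H{\left(O \right)} = \left(O^{2} + O O\right) + 5 \left(-1\right) = \left(O^{2} + O^{2}\right) - 5 = 2 O^{2} - 5 = -5 + 2 O^{2}$)
$\frac{1}{H{\left(-27 \right)} - 17246} - -33940 = \frac{1}{\left(-5 + 2 \left(-27\right)^{2}\right) - 17246} - -33940 = \frac{1}{\left(-5 + 2 \cdot 729\right) - 17246} + 33940 = \frac{1}{\left(-5 + 1458\right) - 17246} + 33940 = \frac{1}{1453 - 17246} + 33940 = \frac{1}{-15793} + 33940 = - \frac{1}{15793} + 33940 = \frac{536014419}{15793}$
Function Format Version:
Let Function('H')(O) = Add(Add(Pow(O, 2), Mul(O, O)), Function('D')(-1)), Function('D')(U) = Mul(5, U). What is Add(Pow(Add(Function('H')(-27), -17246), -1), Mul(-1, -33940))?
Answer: Rational(536014419, 15793) ≈ 33940.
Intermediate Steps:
Function('H')(O) = Add(-5, Mul(2, Pow(O, 2))) (Function('H')(O) = Add(Add(Pow(O, 2), Mul(O, O)), Mul(5, -1)) = Add(Add(Pow(O, 2), Pow(O, 2)), -5) = Add(Mul(2, Pow(O, 2)), -5) = Add(-5, Mul(2, Pow(O, 2))))
Add(Pow(Add(Function('H')(-27), -17246), -1), Mul(-1, -33940)) = Add(Pow(Add(Add(-5, Mul(2, Pow(-27, 2))), -17246), -1), Mul(-1, -33940)) = Add(Pow(Add(Add(-5, Mul(2, 729)), -17246), -1), 33940) = Add(Pow(Add(Add(-5, 1458), -17246), -1), 33940) = Add(Pow(Add(1453, -17246), -1), 33940) = Add(Pow(-15793, -1), 33940) = Add(Rational(-1, 15793), 33940) = Rational(536014419, 15793)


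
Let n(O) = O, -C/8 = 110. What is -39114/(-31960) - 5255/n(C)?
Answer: 5059253/703120 ≈ 7.1954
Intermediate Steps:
C = -880 (C = -8*110 = -880)
-39114/(-31960) - 5255/n(C) = -39114/(-31960) - 5255/(-880) = -39114*(-1/31960) - 5255*(-1/880) = 19557/15980 + 1051/176 = 5059253/703120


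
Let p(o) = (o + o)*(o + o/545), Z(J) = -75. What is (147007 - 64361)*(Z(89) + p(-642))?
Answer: 37194188735598/545 ≈ 6.8246e+10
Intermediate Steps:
p(o) = 1092*o**2/545 (p(o) = (2*o)*(o + o*(1/545)) = (2*o)*(o + o/545) = (2*o)*(546*o/545) = 1092*o**2/545)
(147007 - 64361)*(Z(89) + p(-642)) = (147007 - 64361)*(-75 + (1092/545)*(-642)**2) = 82646*(-75 + (1092/545)*412164) = 82646*(-75 + 450083088/545) = 82646*(450042213/545) = 37194188735598/545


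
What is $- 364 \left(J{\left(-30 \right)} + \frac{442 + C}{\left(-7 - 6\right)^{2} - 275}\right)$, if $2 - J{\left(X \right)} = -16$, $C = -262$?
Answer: $- \frac{314496}{53} \approx -5933.9$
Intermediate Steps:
$J{\left(X \right)} = 18$ ($J{\left(X \right)} = 2 - -16 = 2 + 16 = 18$)
$- 364 \left(J{\left(-30 \right)} + \frac{442 + C}{\left(-7 - 6\right)^{2} - 275}\right) = - 364 \left(18 + \frac{442 - 262}{\left(-7 - 6\right)^{2} - 275}\right) = - 364 \left(18 + \frac{180}{\left(-13\right)^{2} - 275}\right) = - 364 \left(18 + \frac{180}{169 - 275}\right) = - 364 \left(18 + \frac{180}{-106}\right) = - 364 \left(18 + 180 \left(- \frac{1}{106}\right)\right) = - 364 \left(18 - \frac{90}{53}\right) = \left(-364\right) \frac{864}{53} = - \frac{314496}{53}$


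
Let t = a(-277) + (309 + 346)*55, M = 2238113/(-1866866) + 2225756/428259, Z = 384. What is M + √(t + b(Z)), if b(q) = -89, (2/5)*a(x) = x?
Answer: 245899705033/61500166638 + √140974/2 ≈ 191.73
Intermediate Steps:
a(x) = 5*x/2
M = 245899705033/61500166638 (M = 2238113*(-1/1866866) + 2225756*(1/428259) = -2238113/1866866 + 171212/32943 = 245899705033/61500166638 ≈ 3.9984)
t = 70665/2 (t = (5/2)*(-277) + (309 + 346)*55 = -1385/2 + 655*55 = -1385/2 + 36025 = 70665/2 ≈ 35333.)
M + √(t + b(Z)) = 245899705033/61500166638 + √(70665/2 - 89) = 245899705033/61500166638 + √(70487/2) = 245899705033/61500166638 + √140974/2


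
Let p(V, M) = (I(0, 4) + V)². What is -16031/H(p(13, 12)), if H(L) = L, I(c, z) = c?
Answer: -16031/169 ≈ -94.858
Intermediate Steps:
p(V, M) = V² (p(V, M) = (0 + V)² = V²)
-16031/H(p(13, 12)) = -16031/(13²) = -16031/169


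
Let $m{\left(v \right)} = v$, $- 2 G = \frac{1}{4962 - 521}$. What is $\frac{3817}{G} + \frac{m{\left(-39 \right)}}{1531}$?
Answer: $- \frac{51904871453}{1531} \approx -3.3903 \cdot 10^{7}$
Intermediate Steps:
$G = - \frac{1}{8882}$ ($G = - \frac{1}{2 \left(4962 - 521\right)} = - \frac{1}{2 \cdot 4441} = \left(- \frac{1}{2}\right) \frac{1}{4441} = - \frac{1}{8882} \approx -0.00011259$)
$\frac{3817}{G} + \frac{m{\left(-39 \right)}}{1531} = \frac{3817}{- \frac{1}{8882}} - \frac{39}{1531} = 3817 \left(-8882\right) - \frac{39}{1531} = -33902594 - \frac{39}{1531} = - \frac{51904871453}{1531}$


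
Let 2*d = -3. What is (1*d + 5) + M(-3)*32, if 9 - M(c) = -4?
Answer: 839/2 ≈ 419.50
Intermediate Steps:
d = -3/2 (d = (½)*(-3) = -3/2 ≈ -1.5000)
M(c) = 13 (M(c) = 9 - 1*(-4) = 9 + 4 = 13)
(1*d + 5) + M(-3)*32 = (1*(-3/2) + 5) + 13*32 = (-3/2 + 5) + 416 = 7/2 + 416 = 839/2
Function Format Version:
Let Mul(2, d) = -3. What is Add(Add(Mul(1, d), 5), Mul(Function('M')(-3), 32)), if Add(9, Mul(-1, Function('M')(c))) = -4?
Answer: Rational(839, 2) ≈ 419.50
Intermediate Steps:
d = Rational(-3, 2) (d = Mul(Rational(1, 2), -3) = Rational(-3, 2) ≈ -1.5000)
Function('M')(c) = 13 (Function('M')(c) = Add(9, Mul(-1, -4)) = Add(9, 4) = 13)
Add(Add(Mul(1, d), 5), Mul(Function('M')(-3), 32)) = Add(Add(Mul(1, Rational(-3, 2)), 5), Mul(13, 32)) = Add(Add(Rational(-3, 2), 5), 416) = Add(Rational(7, 2), 416) = Rational(839, 2)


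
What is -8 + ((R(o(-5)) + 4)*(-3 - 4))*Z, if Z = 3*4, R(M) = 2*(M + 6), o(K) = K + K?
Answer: 328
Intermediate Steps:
o(K) = 2*K
R(M) = 12 + 2*M (R(M) = 2*(6 + M) = 12 + 2*M)
Z = 12
-8 + ((R(o(-5)) + 4)*(-3 - 4))*Z = -8 + (((12 + 2*(2*(-5))) + 4)*(-3 - 4))*12 = -8 + (((12 + 2*(-10)) + 4)*(-7))*12 = -8 + (((12 - 20) + 4)*(-7))*12 = -8 + ((-8 + 4)*(-7))*12 = -8 - 4*(-7)*12 = -8 + 28*12 = -8 + 336 = 328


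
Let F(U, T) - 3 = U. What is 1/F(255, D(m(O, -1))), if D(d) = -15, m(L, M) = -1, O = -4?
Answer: 1/258 ≈ 0.0038760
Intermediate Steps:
F(U, T) = 3 + U
1/F(255, D(m(O, -1))) = 1/(3 + 255) = 1/258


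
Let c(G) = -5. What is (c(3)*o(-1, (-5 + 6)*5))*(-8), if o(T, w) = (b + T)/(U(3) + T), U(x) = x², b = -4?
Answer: -25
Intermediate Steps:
o(T, w) = (-4 + T)/(9 + T) (o(T, w) = (-4 + T)/(3² + T) = (-4 + T)/(9 + T))
(c(3)*o(-1, (-5 + 6)*5))*(-8) = -5*(-4 - 1)/(9 - 1)*(-8) = -5*(-5)/8*(-8) = -5*(-5/8)*(-8) = (25/8)*(-8) = -25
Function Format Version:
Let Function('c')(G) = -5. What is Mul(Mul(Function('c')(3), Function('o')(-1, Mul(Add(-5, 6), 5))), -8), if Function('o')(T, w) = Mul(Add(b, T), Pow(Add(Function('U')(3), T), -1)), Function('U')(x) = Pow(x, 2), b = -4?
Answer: -25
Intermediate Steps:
Function('o')(T, w) = Mul(Pow(Add(9, T), -1), Add(-4, T)) (Function('o')(T, w) = Mul(Add(-4, T), Pow(Add(Pow(3, 2), T), -1)) = Mul(Add(-4, T), Pow(Add(9, T), -1)) = Mul(Pow(Add(9, T), -1), Add(-4, T)))
Mul(Mul(Function('c')(3), Function('o')(-1, Mul(Add(-5, 6), 5))), -8) = Mul(Mul(-5, Mul(Pow(Add(9, -1), -1), Add(-4, -1))), -8) = Mul(Mul(-5, Mul(Pow(8, -1), -5)), -8) = Mul(Mul(-5, Mul(Rational(1, 8), -5)), -8) = Mul(Mul(-5, Rational(-5, 8)), -8) = Mul(Rational(25, 8), -8) = -25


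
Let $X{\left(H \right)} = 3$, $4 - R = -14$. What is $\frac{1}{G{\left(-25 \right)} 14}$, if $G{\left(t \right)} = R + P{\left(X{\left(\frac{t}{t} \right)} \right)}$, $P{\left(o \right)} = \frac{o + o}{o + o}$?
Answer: $\frac{1}{266} \approx 0.0037594$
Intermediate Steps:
$R = 18$ ($R = 4 - -14 = 4 + 14 = 18$)
$P{\left(o \right)} = 1$ ($P{\left(o \right)} = \frac{2 o}{2 o} = 2 o \frac{1}{2 o} = 1$)
$G{\left(t \right)} = 19$ ($G{\left(t \right)} = 18 + 1 = 19$)
$\frac{1}{G{\left(-25 \right)} 14} = \frac{1}{19 \cdot 14} = \frac{1}{266}$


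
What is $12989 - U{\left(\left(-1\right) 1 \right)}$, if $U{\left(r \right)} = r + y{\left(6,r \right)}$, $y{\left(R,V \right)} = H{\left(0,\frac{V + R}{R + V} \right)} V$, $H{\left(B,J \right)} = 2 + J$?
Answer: $12993$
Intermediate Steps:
$y{\left(R,V \right)} = 3 V$ ($y{\left(R,V \right)} = \left(2 + \frac{V + R}{R + V}\right) V = \left(2 + \frac{R + V}{R + V}\right) V = \left(2 + 1\right) V = 3 V$)
$U{\left(r \right)} = 4 r$ ($U{\left(r \right)} = r + 3 r = 4 r$)
$12989 - U{\left(\left(-1\right) 1 \right)} = 12989 - 4 \left(\left(-1\right) 1\right) = 12989 - 4 \left(-1\right) = 12989 - -4 = 12989 + 4 = 12993$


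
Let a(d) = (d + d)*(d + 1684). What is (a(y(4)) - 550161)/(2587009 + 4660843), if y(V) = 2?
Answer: -543417/7247852 ≈ -0.074976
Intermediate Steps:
a(d) = 2*d*(1684 + d) (a(d) = (2*d)*(1684 + d) = 2*d*(1684 + d))
(a(y(4)) - 550161)/(2587009 + 4660843) = (2*2*(1684 + 2) - 550161)/(2587009 + 4660843) = (2*2*1686 - 550161)/7247852 = (6744 - 550161)*(1/7247852) = -543417*1/7247852 = -543417/7247852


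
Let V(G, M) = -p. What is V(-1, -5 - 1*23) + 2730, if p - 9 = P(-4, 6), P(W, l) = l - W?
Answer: 2711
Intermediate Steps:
p = 19 (p = 9 + (6 - 1*(-4)) = 9 + (6 + 4) = 9 + 10 = 19)
V(G, M) = -19 (V(G, M) = -1*19 = -19)
V(-1, -5 - 1*23) + 2730 = -19 + 2730 = 2711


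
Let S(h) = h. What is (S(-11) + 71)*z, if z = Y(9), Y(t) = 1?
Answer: 60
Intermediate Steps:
z = 1
(S(-11) + 71)*z = (-11 + 71)*1 = 60*1 = 60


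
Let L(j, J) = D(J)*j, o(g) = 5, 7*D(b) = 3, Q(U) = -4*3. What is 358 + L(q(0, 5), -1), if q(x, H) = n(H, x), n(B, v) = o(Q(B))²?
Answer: 2581/7 ≈ 368.71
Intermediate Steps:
Q(U) = -12
D(b) = 3/7 (D(b) = (⅐)*3 = 3/7)
n(B, v) = 25 (n(B, v) = 5² = 25)
q(x, H) = 25
L(j, J) = 3*j/7
358 + L(q(0, 5), -1) = 358 + (3/7)*25 = 358 + 75/7 = 2581/7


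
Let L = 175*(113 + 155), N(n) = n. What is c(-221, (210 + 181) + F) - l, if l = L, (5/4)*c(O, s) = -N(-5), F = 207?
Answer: -46896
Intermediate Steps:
c(O, s) = 4 (c(O, s) = 4*(-1*(-5))/5 = (⅘)*5 = 4)
L = 46900 (L = 175*268 = 46900)
l = 46900
c(-221, (210 + 181) + F) - l = 4 - 1*46900 = 4 - 46900 = -46896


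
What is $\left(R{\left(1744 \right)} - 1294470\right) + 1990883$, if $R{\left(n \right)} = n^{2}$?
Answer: $3737949$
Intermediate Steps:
$\left(R{\left(1744 \right)} - 1294470\right) + 1990883 = \left(1744^{2} - 1294470\right) + 1990883 = \left(3041536 - 1294470\right) + 1990883 = 1747066 + 1990883 = 3737949$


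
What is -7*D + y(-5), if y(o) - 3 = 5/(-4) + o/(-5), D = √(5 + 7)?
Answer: 11/4 - 14*√3 ≈ -21.499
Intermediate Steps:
D = 2*√3 (D = √12 = 2*√3 ≈ 3.4641)
y(o) = 7/4 - o/5 (y(o) = 3 + (5/(-4) + o/(-5)) = 3 + (5*(-¼) + o*(-⅕)) = 3 + (-5/4 - o/5) = 7/4 - o/5)
-7*D + y(-5) = -14*√3 + (7/4 - ⅕*(-5)) = -14*√3 + (7/4 + 1) = -14*√3 + 11/4 = 11/4 - 14*√3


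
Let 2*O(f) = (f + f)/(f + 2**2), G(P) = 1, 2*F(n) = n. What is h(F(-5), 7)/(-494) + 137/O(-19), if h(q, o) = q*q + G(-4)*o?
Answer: 213667/1976 ≈ 108.13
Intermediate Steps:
F(n) = n/2
h(q, o) = o + q**2 (h(q, o) = q*q + 1*o = q**2 + o = o + q**2)
O(f) = f/(4 + f) (O(f) = ((f + f)/(f + 2**2))/2 = ((2*f)/(f + 4))/2 = ((2*f)/(4 + f))/2 = (2*f/(4 + f))/2 = f/(4 + f))
h(F(-5), 7)/(-494) + 137/O(-19) = (7 + ((1/2)*(-5))**2)/(-494) + 137/((-19/(4 - 19))) = (7 + (-5/2)**2)*(-1/494) + 137/((-19/(-15))) = (7 + 25/4)*(-1/494) + 137/((-19*(-1/15))) = (53/4)*(-1/494) + 137/(19/15) = -53/1976 + 137*(15/19) = -53/1976 + 2055/19 = 213667/1976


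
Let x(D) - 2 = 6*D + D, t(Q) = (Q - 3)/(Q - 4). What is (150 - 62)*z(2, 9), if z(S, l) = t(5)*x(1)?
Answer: 1584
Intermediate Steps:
t(Q) = (-3 + Q)/(-4 + Q)
x(D) = 2 + 7*D (x(D) = 2 + (6*D + D) = 2 + 7*D)
z(S, l) = 18 (z(S, l) = ((-3 + 5)/(-4 + 5))*(2 + 7*1) = (2/1)*(2 + 7) = (1*2)*9 = 2*9 = 18)
(150 - 62)*z(2, 9) = (150 - 62)*18 = 88*18 = 1584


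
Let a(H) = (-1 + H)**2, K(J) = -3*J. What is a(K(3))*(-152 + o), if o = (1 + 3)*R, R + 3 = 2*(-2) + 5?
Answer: -16000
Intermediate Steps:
R = -2 (R = -3 + (2*(-2) + 5) = -3 + (-4 + 5) = -3 + 1 = -2)
o = -8 (o = (1 + 3)*(-2) = 4*(-2) = -8)
a(K(3))*(-152 + o) = (-1 - 3*3)**2*(-152 - 8) = (-1 - 9)**2*(-160) = (-10)**2*(-160) = 100*(-160) = -16000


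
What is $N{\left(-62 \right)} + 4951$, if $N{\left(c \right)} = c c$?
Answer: $8795$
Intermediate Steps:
$N{\left(c \right)} = c^{2}$
$N{\left(-62 \right)} + 4951 = \left(-62\right)^{2} + 4951 = 3844 + 4951 = 8795$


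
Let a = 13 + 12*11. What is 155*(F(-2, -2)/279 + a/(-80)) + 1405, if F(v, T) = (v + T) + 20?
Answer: 163145/144 ≈ 1133.0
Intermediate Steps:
a = 145 (a = 13 + 132 = 145)
F(v, T) = 20 + T + v (F(v, T) = (T + v) + 20 = 20 + T + v)
155*(F(-2, -2)/279 + a/(-80)) + 1405 = 155*((20 - 2 - 2)/279 + 145/(-80)) + 1405 = 155*(16*(1/279) + 145*(-1/80)) + 1405 = 155*(16/279 - 29/16) + 1405 = 155*(-7835/4464) + 1405 = -39175/144 + 1405 = 163145/144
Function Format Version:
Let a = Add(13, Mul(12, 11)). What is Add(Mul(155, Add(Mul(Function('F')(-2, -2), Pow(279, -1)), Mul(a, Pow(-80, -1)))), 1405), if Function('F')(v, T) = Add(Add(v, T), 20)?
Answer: Rational(163145, 144) ≈ 1133.0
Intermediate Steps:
a = 145 (a = Add(13, 132) = 145)
Function('F')(v, T) = Add(20, T, v) (Function('F')(v, T) = Add(Add(T, v), 20) = Add(20, T, v))
Add(Mul(155, Add(Mul(Function('F')(-2, -2), Pow(279, -1)), Mul(a, Pow(-80, -1)))), 1405) = Add(Mul(155, Add(Mul(Add(20, -2, -2), Pow(279, -1)), Mul(145, Pow(-80, -1)))), 1405) = Add(Mul(155, Add(Mul(16, Rational(1, 279)), Mul(145, Rational(-1, 80)))), 1405) = Add(Mul(155, Add(Rational(16, 279), Rational(-29, 16))), 1405) = Add(Mul(155, Rational(-7835, 4464)), 1405) = Add(Rational(-39175, 144), 1405) = Rational(163145, 144)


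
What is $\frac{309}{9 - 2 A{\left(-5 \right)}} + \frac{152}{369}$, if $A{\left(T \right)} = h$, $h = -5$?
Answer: $\frac{116909}{7011} \approx 16.675$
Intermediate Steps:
$A{\left(T \right)} = -5$
$\frac{309}{9 - 2 A{\left(-5 \right)}} + \frac{152}{369} = \frac{309}{9 - -10} + \frac{152}{369} = \frac{309}{9 + 10} + 152 \cdot \frac{1}{369} = \frac{309}{19} + \frac{152}{369} = \frac{116909}{7011}$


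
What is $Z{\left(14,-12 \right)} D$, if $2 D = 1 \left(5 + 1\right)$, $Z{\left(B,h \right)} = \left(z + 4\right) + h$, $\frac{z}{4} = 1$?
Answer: $-12$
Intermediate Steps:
$z = 4$ ($z = 4 \cdot 1 = 4$)
$Z{\left(B,h \right)} = 8 + h$ ($Z{\left(B,h \right)} = \left(4 + 4\right) + h = 8 + h$)
$D = 3$ ($D = \frac{1 \left(5 + 1\right)}{2} = \frac{1 \cdot 6}{2} = \frac{1}{2} \cdot 6 = 3$)
$Z{\left(14,-12 \right)} D = \left(8 - 12\right) 3 = \left(-4\right) 3 = -12$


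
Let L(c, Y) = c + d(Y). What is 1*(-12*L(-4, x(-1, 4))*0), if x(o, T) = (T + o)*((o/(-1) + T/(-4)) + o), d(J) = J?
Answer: 0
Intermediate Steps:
x(o, T) = -T*(T + o)/4 (x(o, T) = (T + o)*((o*(-1) + T*(-¼)) + o) = (T + o)*((-o - T/4) + o) = (T + o)*(-T/4) = -T*(T + o)/4)
L(c, Y) = Y + c (L(c, Y) = c + Y = Y + c)
1*(-12*L(-4, x(-1, 4))*0) = 1*(-12*(-¼*4*(4 - 1) - 4)*0) = 1*(-12*(-¼*4*3 - 4)*0) = 1*(-12*(-3 - 4)*0) = 1*(-12*(-7)*0) = 1*(84*0) = 1*0 = 0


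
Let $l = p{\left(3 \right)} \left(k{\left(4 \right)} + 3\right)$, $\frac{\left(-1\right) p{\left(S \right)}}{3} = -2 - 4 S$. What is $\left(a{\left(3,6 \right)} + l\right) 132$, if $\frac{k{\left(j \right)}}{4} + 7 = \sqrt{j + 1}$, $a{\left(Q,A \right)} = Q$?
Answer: $-138204 + 22176 \sqrt{5} \approx -88617.0$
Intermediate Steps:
$p{\left(S \right)} = 6 + 12 S$ ($p{\left(S \right)} = - 3 \left(-2 - 4 S\right) = 6 + 12 S$)
$k{\left(j \right)} = -28 + 4 \sqrt{1 + j}$ ($k{\left(j \right)} = -28 + 4 \sqrt{j + 1} = -28 + 4 \sqrt{1 + j}$)
$l = -1050 + 168 \sqrt{5}$ ($l = \left(6 + 12 \cdot 3\right) \left(\left(-28 + 4 \sqrt{1 + 4}\right) + 3\right) = \left(6 + 36\right) \left(\left(-28 + 4 \sqrt{5}\right) + 3\right) = 42 \left(-25 + 4 \sqrt{5}\right) = -1050 + 168 \sqrt{5} \approx -674.34$)
$\left(a{\left(3,6 \right)} + l\right) 132 = \left(3 - \left(1050 - 168 \sqrt{5}\right)\right) 132 = \left(-1047 + 168 \sqrt{5}\right) 132 = -138204 + 22176 \sqrt{5}$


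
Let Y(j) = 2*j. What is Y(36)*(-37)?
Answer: -2664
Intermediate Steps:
Y(36)*(-37) = (2*36)*(-37) = 72*(-37) = -2664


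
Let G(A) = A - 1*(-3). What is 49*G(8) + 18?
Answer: 557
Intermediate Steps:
G(A) = 3 + A (G(A) = A + 3 = 3 + A)
49*G(8) + 18 = 49*(3 + 8) + 18 = 49*11 + 18 = 539 + 18 = 557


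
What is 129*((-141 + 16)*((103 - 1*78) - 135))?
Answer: 1773750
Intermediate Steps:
129*((-141 + 16)*((103 - 1*78) - 135)) = 129*(-125*((103 - 78) - 135)) = 129*(-125*(25 - 135)) = 129*(-125*(-110)) = 129*13750 = 1773750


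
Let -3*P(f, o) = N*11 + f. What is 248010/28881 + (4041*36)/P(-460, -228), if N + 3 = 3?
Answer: 1059880139/1107105 ≈ 957.34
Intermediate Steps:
N = 0 (N = -3 + 3 = 0)
P(f, o) = -f/3 (P(f, o) = -(0*11 + f)/3 = -(0 + f)/3 = -f/3)
248010/28881 + (4041*36)/P(-460, -228) = 248010/28881 + (4041*36)/((-1/3*(-460))) = 248010*(1/28881) + 145476/(460/3) = 82670/9627 + 145476*(3/460) = 82670/9627 + 109107/115 = 1059880139/1107105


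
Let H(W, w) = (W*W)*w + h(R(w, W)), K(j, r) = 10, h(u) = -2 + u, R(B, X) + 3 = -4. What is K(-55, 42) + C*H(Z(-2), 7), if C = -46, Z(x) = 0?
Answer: 424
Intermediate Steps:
R(B, X) = -7 (R(B, X) = -3 - 4 = -7)
H(W, w) = -9 + w*W**2 (H(W, w) = (W*W)*w + (-2 - 7) = W**2*w - 9 = w*W**2 - 9 = -9 + w*W**2)
K(-55, 42) + C*H(Z(-2), 7) = 10 - 46*(-9 + 7*0**2) = 10 - 46*(-9 + 7*0) = 10 - 46*(-9 + 0) = 10 - 46*(-9) = 10 + 414 = 424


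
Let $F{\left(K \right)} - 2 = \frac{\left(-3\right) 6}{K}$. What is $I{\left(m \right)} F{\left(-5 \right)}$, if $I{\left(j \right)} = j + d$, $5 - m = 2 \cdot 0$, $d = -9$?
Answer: $- \frac{112}{5} \approx -22.4$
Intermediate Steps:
$F{\left(K \right)} = 2 - \frac{18}{K}$ ($F{\left(K \right)} = 2 + \frac{\left(-3\right) 6}{K} = 2 - \frac{18}{K}$)
$m = 5$ ($m = 5 - 2 \cdot 0 = 5 - 0 = 5 + 0 = 5$)
$I{\left(j \right)} = -9 + j$ ($I{\left(j \right)} = j - 9 = -9 + j$)
$I{\left(m \right)} F{\left(-5 \right)} = \left(-9 + 5\right) \left(2 - \frac{18}{-5}\right) = - 4 \left(2 - - \frac{18}{5}\right) = - 4 \left(2 + \frac{18}{5}\right) = \left(-4\right) \frac{28}{5} = - \frac{112}{5}$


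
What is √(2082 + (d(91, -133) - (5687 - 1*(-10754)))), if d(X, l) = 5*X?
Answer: 4*I*√869 ≈ 117.92*I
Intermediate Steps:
√(2082 + (d(91, -133) - (5687 - 1*(-10754)))) = √(2082 + (5*91 - (5687 - 1*(-10754)))) = √(2082 + (455 - (5687 + 10754))) = √(2082 + (455 - 1*16441)) = √(2082 + (455 - 16441)) = √(2082 - 15986) = √(-13904) = 4*I*√869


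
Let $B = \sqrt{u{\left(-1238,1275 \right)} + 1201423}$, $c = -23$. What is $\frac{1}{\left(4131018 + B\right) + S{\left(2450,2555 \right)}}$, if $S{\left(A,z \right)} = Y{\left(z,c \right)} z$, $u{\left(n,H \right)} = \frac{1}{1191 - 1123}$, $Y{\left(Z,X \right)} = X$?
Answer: $\frac{276913204}{1127660544031847} - \frac{2 \sqrt{1388845005}}{1127660544031847} \approx 2.455 \cdot 10^{-7}$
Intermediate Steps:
$u{\left(n,H \right)} = \frac{1}{68}$
$S{\left(A,z \right)} = - 23 z$
$B = \frac{\sqrt{1388845005}}{34}$ ($B = \sqrt{\frac{1}{68} + 1201423} = \sqrt{\frac{81696765}{68}} = \frac{\sqrt{1388845005}}{34} \approx 1096.1$)
$\frac{1}{\left(4131018 + B\right) + S{\left(2450,2555 \right)}} = \frac{1}{\left(4131018 + \frac{\sqrt{1388845005}}{34}\right) - 58765} = \frac{1}{4072253 + \frac{\sqrt{1388845005}}{34}}$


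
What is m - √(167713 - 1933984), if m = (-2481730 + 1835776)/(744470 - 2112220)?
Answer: 322977/683875 - I*√1766271 ≈ 0.47227 - 1329.0*I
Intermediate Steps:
m = 322977/683875 (m = -645954/(-1367750) = -645954*(-1/1367750) = 322977/683875 ≈ 0.47227)
m - √(167713 - 1933984) = 322977/683875 - √(167713 - 1933984) = 322977/683875 - √(-1766271) = 322977/683875 - I*√1766271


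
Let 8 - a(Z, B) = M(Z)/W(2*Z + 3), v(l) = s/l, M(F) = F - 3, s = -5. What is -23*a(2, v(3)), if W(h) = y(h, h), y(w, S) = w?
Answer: -1311/7 ≈ -187.29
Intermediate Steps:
M(F) = -3 + F
W(h) = h
v(l) = -5/l
a(Z, B) = 8 - (-3 + Z)/(3 + 2*Z) (a(Z, B) = 8 - (-3 + Z)/(2*Z + 3) = 8 - (-3 + Z)/(3 + 2*Z))
-23*a(2, v(3)) = -69*(9 + 5*2)/(3 + 2*2) = -69*(9 + 10)/(3 + 4) = -69*19/7 = -23*57/7 = -1311/7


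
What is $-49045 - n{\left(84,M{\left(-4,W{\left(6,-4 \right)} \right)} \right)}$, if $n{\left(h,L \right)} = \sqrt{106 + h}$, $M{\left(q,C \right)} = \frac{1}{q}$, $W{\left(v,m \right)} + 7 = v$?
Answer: $-49045 - \sqrt{190} \approx -49059.0$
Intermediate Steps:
$W{\left(v,m \right)} = -7 + v$
$-49045 - n{\left(84,M{\left(-4,W{\left(6,-4 \right)} \right)} \right)} = -49045 - \sqrt{106 + 84} = -49045 - \sqrt{190}$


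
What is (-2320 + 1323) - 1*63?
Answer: -1060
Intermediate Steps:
(-2320 + 1323) - 1*63 = -997 - 63 = -1060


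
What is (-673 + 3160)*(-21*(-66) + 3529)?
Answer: 12223605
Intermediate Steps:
(-673 + 3160)*(-21*(-66) + 3529) = 2487*(1386 + 3529) = 2487*4915 = 12223605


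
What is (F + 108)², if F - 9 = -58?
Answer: 3481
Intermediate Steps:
F = -49 (F = 9 - 58 = -49)
(F + 108)² = (-49 + 108)² = 59² = 3481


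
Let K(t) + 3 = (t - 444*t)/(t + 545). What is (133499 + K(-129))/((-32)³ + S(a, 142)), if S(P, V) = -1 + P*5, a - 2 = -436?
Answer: -55591483/14534624 ≈ -3.8248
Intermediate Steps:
a = -434 (a = 2 - 436 = -434)
S(P, V) = -1 + 5*P
K(t) = -3 - 443*t/(545 + t) (K(t) = -3 + (t - 444*t)/(t + 545) = -3 + (-443*t)/(545 + t) = -3 - 443*t/(545 + t))
(133499 + K(-129))/((-32)³ + S(a, 142)) = (133499 + (-1635 - 446*(-129))/(545 - 129))/((-32)³ + (-1 + 5*(-434))) = (133499 + (-1635 + 57534)/416)/(-32768 + (-1 - 2170)) = (133499 + (1/416)*55899)/(-32768 - 2171) = (133499 + 55899/416)/(-34939) = (55591483/416)*(-1/34939) = -55591483/14534624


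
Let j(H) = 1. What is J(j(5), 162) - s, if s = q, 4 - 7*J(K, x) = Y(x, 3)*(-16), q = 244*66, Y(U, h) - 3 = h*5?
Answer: -112436/7 ≈ -16062.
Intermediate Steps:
Y(U, h) = 3 + 5*h (Y(U, h) = 3 + h*5 = 3 + 5*h)
q = 16104
J(K, x) = 292/7 (J(K, x) = 4/7 - (3 + 5*3)*(-16)/7 = 4/7 - (3 + 15)*(-16)/7 = 4/7 - 18*(-16)/7 = 4/7 - ⅐*(-288) = 4/7 + 288/7 = 292/7)
s = 16104
J(j(5), 162) - s = 292/7 - 1*16104 = 292/7 - 16104 = -112436/7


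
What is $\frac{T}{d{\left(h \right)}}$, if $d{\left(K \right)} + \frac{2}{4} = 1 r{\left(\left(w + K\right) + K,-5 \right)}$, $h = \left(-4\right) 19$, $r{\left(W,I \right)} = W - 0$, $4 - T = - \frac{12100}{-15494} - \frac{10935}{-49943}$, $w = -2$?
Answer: $- \frac{2321530178}{119554702089} \approx -0.019418$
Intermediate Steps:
$T = \frac{1160765089}{386908421}$ ($T = 4 - \left(- \frac{12100}{-15494} - \frac{10935}{-49943}\right) = 4 - \left(\left(-12100\right) \left(- \frac{1}{15494}\right) - - \frac{10935}{49943}\right) = 4 - \left(\frac{6050}{7747} + \frac{10935}{49943}\right) = 4 - \frac{386868595}{386908421} = \frac{1160765089}{386908421} \approx 3.0001$)
$r{\left(W,I \right)} = W$ ($r{\left(W,I \right)} = W + 0 = W$)
$h = -76$
$d{\left(K \right)} = - \frac{5}{2} + 2 K$ ($d{\left(K \right)} = - \frac{1}{2} + 1 \left(\left(-2 + K\right) + K\right) = - \frac{1}{2} + 1 \left(-2 + 2 K\right) = - \frac{1}{2} + \left(-2 + 2 K\right) = - \frac{5}{2} + 2 K$)
$\frac{T}{d{\left(h \right)}} = \frac{1160765089}{386908421 \left(- \frac{5}{2} + 2 \left(-76\right)\right)} = \frac{1160765089}{386908421 \left(- \frac{5}{2} - 152\right)} = \frac{1160765089}{386908421 \left(- \frac{309}{2}\right)} = \frac{1160765089}{386908421} \left(- \frac{2}{309}\right) = - \frac{2321530178}{119554702089}$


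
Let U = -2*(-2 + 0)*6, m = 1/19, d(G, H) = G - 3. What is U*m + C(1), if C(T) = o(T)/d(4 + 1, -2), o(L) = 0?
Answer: 24/19 ≈ 1.2632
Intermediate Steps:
d(G, H) = -3 + G
m = 1/19 ≈ 0.052632
C(T) = 0 (C(T) = 0/(-3 + (4 + 1)) = 0/(-3 + 5) = 0/2 = 0*(1/2) = 0)
U = 24 (U = -2*(-2)*6 = 4*6 = 24)
U*m + C(1) = 24*(1/19) + 0 = 24/19 + 0 = 24/19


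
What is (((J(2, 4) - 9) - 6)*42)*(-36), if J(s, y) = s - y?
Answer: 25704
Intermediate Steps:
(((J(2, 4) - 9) - 6)*42)*(-36) = ((((2 - 1*4) - 9) - 6)*42)*(-36) = ((((2 - 4) - 9) - 6)*42)*(-36) = (((-2 - 9) - 6)*42)*(-36) = ((-11 - 6)*42)*(-36) = -17*42*(-36) = -714*(-36) = 25704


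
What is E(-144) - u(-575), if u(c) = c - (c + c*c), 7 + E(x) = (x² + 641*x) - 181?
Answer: 258869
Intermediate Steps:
E(x) = -188 + x² + 641*x (E(x) = -7 + ((x² + 641*x) - 181) = -7 + (-181 + x² + 641*x) = -188 + x² + 641*x)
u(c) = -c² (u(c) = c - (c + c²) = c + (-c - c²) = -c²)
E(-144) - u(-575) = (-188 + (-144)² + 641*(-144)) - (-1)*(-575)² = (-188 + 20736 - 92304) - (-1)*330625 = -71756 - 1*(-330625) = -71756 + 330625 = 258869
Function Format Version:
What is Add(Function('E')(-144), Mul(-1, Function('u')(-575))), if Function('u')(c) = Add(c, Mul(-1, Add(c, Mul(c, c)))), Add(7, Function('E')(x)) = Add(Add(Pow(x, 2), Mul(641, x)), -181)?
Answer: 258869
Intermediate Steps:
Function('E')(x) = Add(-188, Pow(x, 2), Mul(641, x)) (Function('E')(x) = Add(-7, Add(Add(Pow(x, 2), Mul(641, x)), -181)) = Add(-7, Add(-181, Pow(x, 2), Mul(641, x))) = Add(-188, Pow(x, 2), Mul(641, x)))
Function('u')(c) = Mul(-1, Pow(c, 2)) (Function('u')(c) = Add(c, Mul(-1, Add(c, Pow(c, 2)))) = Add(c, Add(Mul(-1, c), Mul(-1, Pow(c, 2)))) = Mul(-1, Pow(c, 2)))
Add(Function('E')(-144), Mul(-1, Function('u')(-575))) = Add(Add(-188, Pow(-144, 2), Mul(641, -144)), Mul(-1, Mul(-1, Pow(-575, 2)))) = Add(Add(-188, 20736, -92304), Mul(-1, Mul(-1, 330625))) = Add(-71756, Mul(-1, -330625)) = Add(-71756, 330625) = 258869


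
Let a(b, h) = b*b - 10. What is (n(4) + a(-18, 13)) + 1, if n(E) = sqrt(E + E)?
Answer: 315 + 2*sqrt(2) ≈ 317.83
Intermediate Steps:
a(b, h) = -10 + b**2 (a(b, h) = b**2 - 10 = -10 + b**2)
n(E) = sqrt(2)*sqrt(E) (n(E) = sqrt(2*E) = sqrt(2)*sqrt(E))
(n(4) + a(-18, 13)) + 1 = (sqrt(2)*sqrt(4) + (-10 + (-18)**2)) + 1 = (sqrt(2)*2 + (-10 + 324)) + 1 = (2*sqrt(2) + 314) + 1 = (314 + 2*sqrt(2)) + 1 = 315 + 2*sqrt(2)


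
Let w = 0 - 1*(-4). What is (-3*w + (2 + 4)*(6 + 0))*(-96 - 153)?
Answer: -5976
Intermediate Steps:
w = 4 (w = 0 + 4 = 4)
(-3*w + (2 + 4)*(6 + 0))*(-96 - 153) = (-3*4 + (2 + 4)*(6 + 0))*(-96 - 153) = (-12 + 6*6)*(-249) = (-12 + 36)*(-249) = 24*(-249) = -5976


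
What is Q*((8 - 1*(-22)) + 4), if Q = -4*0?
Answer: 0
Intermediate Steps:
Q = 0
Q*((8 - 1*(-22)) + 4) = 0*((8 - 1*(-22)) + 4) = 0*((8 + 22) + 4) = 0*(30 + 4) = 0*34 = 0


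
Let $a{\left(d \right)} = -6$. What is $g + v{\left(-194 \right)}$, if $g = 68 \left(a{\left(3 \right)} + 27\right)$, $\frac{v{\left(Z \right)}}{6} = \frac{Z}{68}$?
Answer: $\frac{23985}{17} \approx 1410.9$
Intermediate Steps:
$v{\left(Z \right)} = \frac{3 Z}{34}$ ($v{\left(Z \right)} = 6 \frac{Z}{68} = \frac{3 Z}{34}$)
$g = 1428$ ($g = 68 \left(-6 + 27\right) = 68 \cdot 21 = 1428$)
$g + v{\left(-194 \right)} = 1428 + \frac{3}{34} \left(-194\right) = 1428 - \frac{291}{17} = \frac{23985}{17}$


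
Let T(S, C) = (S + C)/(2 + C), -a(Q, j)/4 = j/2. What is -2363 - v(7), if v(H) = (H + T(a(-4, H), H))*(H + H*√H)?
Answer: -21659/9 - 392*√7/9 ≈ -2521.8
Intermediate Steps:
a(Q, j) = -2*j (a(Q, j) = -4*j/2 = -2*j)
T(S, C) = (C + S)/(2 + C)
v(H) = (H + H^(3/2))*(H - H/(2 + H)) (v(H) = (H + (H - 2*H)/(2 + H))*(H + H*√H) = (H + (-H)/(2 + H))*(H + H^(3/2)) = (H - H/(2 + H))*(H + H^(3/2)) = (H + H^(3/2))*(H - H/(2 + H)))
-2363 - v(7) = -2363 - (7² + 7³ + 7^(5/2) + 7^(7/2))/(2 + 7) = -2363 - (49 + 343 + 49*√7 + 343*√7)/9 = -2363 - (392 + 392*√7)/9 = -2363 - (392/9 + 392*√7/9) = -2363 + (-392/9 - 392*√7/9) = -21659/9 - 392*√7/9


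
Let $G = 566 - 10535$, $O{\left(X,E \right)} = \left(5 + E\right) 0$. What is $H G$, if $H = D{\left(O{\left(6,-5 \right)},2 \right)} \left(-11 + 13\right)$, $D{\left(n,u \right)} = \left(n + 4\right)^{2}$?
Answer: $-319008$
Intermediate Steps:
$O{\left(X,E \right)} = 0$
$D{\left(n,u \right)} = \left(4 + n\right)^{2}$
$G = -9969$ ($G = 566 - 10535 = -9969$)
$H = 32$ ($H = \left(4 + 0\right)^{2} \left(-11 + 13\right) = 4^{2} \cdot 2 = 16 \cdot 2 = 32$)
$H G = 32 \left(-9969\right) = -319008$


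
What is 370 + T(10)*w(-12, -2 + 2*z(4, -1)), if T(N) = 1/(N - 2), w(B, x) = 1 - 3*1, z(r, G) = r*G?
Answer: 1479/4 ≈ 369.75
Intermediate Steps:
z(r, G) = G*r
w(B, x) = -2 (w(B, x) = 1 - 3 = -2)
T(N) = 1/(-2 + N)
370 + T(10)*w(-12, -2 + 2*z(4, -1)) = 370 - 2/(-2 + 10) = 370 - 2/8 = 370 + (⅛)*(-2) = 370 - ¼ = 1479/4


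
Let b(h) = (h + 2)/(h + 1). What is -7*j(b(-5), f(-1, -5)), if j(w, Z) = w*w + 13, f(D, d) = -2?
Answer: -1519/16 ≈ -94.938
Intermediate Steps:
b(h) = (2 + h)/(1 + h)
j(w, Z) = 13 + w**2 (j(w, Z) = w**2 + 13 = 13 + w**2)
-7*j(b(-5), f(-1, -5)) = -7*(13 + ((2 - 5)/(1 - 5))**2) = -7*(13 + (-3/(-4))**2) = -7*(13 + (-1/4*(-3))**2) = -7*(13 + (3/4)**2) = -7*(13 + 9/16) = -7*217/16 = -1519/16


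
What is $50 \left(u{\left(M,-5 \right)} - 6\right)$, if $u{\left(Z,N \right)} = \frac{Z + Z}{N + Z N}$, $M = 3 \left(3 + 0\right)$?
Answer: $-318$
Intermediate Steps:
$M = 9$ ($M = 3 \cdot 3 = 9$)
$u{\left(Z,N \right)} = \frac{2 Z}{N + N Z}$
$50 \left(u{\left(M,-5 \right)} - 6\right) = 50 \left(2 \cdot 9 \frac{1}{-5} \frac{1}{1 + 9} - 6\right) = 50 \left(2 \cdot 9 \left(- \frac{1}{5}\right) \frac{1}{10} - 6\right) = 50 \left(- \frac{9}{25} - 6\right) = 50 \left(- \frac{159}{25}\right) = -318$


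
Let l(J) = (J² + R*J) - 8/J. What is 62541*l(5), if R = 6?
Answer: 16698447/5 ≈ 3.3397e+6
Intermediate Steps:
l(J) = J² - 8/J + 6*J (l(J) = (J² + 6*J) - 8/J = J² - 8/J + 6*J)
62541*l(5) = 62541*((-8 + 5²*(6 + 5))/5) = 62541*((-8 + 25*11)/5) = 62541*((-8 + 275)/5) = 62541*((⅕)*267) = 62541*(267/5) = 16698447/5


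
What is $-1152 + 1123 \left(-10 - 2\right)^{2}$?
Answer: $160560$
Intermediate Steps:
$-1152 + 1123 \left(-10 - 2\right)^{2} = -1152 + 1123 \left(-12\right)^{2} = -1152 + 1123 \cdot 144 = -1152 + 161712 = 160560$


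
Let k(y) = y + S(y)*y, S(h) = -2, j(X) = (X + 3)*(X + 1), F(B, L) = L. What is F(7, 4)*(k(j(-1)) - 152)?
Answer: -608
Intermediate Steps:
j(X) = (1 + X)*(3 + X) (j(X) = (3 + X)*(1 + X) = (1 + X)*(3 + X))
k(y) = -y (k(y) = y - 2*y = -y)
F(7, 4)*(k(j(-1)) - 152) = 4*(-(3 + (-1)**2 + 4*(-1)) - 152) = 4*(-(3 + 1 - 4) - 152) = 4*(-1*0 - 152) = 4*(0 - 152) = 4*(-152) = -608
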